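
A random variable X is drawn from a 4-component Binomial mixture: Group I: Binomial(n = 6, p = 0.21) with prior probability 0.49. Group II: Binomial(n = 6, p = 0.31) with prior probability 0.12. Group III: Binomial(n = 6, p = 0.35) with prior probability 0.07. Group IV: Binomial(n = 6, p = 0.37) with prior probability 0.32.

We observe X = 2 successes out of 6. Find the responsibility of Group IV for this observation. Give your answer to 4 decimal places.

0.3546

Posterior ∝ prior × likelihood, so P(k | x) ∝ π_k f_k(x); normalise over all components.
Component likelihoods at x = 2 successes out of 6:
  p_I = 0.257655
  p_II = 0.326747
  p_III = 0.328005
  p_IV = 0.323487
Prior × likelihood for each component:
  π_I·p_I = 0.49 × 0.257655 = 0.126251
  π_II·p_II = 0.12 × 0.326747 = 0.0392096
  π_III·p_III = 0.07 × 0.328005 = 0.0229604
  π_IV·p_IV = 0.32 × 0.323487 = 0.103516
Denominator: 0.126251 + 0.0392096 + 0.0229604 + 0.103516 = 0.291937
Responsibility of Group IV: 0.103516 / 0.291937 ≈ 0.3546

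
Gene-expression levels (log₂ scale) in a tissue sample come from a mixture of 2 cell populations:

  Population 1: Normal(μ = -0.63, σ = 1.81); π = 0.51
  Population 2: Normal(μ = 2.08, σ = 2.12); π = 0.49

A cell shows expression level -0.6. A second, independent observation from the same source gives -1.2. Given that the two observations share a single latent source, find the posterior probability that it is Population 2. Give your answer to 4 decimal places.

Apply Bayes' rule: the posterior for each component is proportional to its prior times its likelihood at x.
Since both observations come from the same component, the likelihood for component k is f_k(x₁)·f_k(x₂).
  p_1 = [0.22038] × [0.209747] = 0.0462241
  p_2 = [0.0846362] × [0.0568567] = 0.00481213
Unnormalised posteriors:
  π_1·p_1 = 0.51 × 0.0462241 = 0.0235743
  π_2·p_2 = 0.49 × 0.00481213 = 0.00235794
Sum: 0.0235743 + 0.00235794 = 0.0259322
So the posterior for Population 2 is 0.00235794 / 0.0259322 ≈ 0.0909.

0.0909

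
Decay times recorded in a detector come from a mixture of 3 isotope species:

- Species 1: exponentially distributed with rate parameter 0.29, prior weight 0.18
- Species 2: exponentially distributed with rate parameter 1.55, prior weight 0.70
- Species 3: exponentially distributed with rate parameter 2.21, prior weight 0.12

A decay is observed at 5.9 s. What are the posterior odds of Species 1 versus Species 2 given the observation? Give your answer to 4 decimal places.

Since P(k|x) ∝ π_k f_k(x), the posterior odds are π_i f_i(x) / (π_j f_j(x)).
Component likelihoods at x = 5.9 s:
  f_1 = 0.29·e^(−0.29·5.9) = 0.29·e^(−1.7110) = 0.0523987
  f_2 = 1.55·e^(−1.55·5.9) = 1.55·e^(−9.1450) = 0.000165466
  f_3 = 2.21·e^(−2.21·5.9) = 2.21·e^(−13.0390) = 4.80426e-06
Posterior odds = (π_1·f_1) / (π_2·f_2) = (0.18·0.0523987) / (0.70·0.000165466) = 0.00943176 / 0.000115826 ≈ 81.4303

81.4303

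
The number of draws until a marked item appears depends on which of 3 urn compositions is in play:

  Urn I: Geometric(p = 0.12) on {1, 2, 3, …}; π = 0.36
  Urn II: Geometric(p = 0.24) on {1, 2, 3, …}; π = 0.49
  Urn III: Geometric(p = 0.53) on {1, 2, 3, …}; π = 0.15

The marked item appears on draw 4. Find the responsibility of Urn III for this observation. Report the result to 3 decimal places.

P(component k | x) = w_k·f_k(x) / marginal(x), where marginal(x) = Σ_j w_j·f_j(x).
Component likelihoods at x = 4:
  p_I = 0.0817766
  p_II = 0.105354
  p_III = 0.0550262
Weight by the priors:
  w_I·p_I = 0.36 × 0.0817766 = 0.0294396
  w_II·p_II = 0.49 × 0.105354 = 0.0516236
  w_III·p_III = 0.15 × 0.0550262 = 0.00825393
Normaliser: 0.0294396 + 0.0516236 + 0.00825393 = 0.0893171
So the posterior for Urn III is 0.00825393 / 0.0893171 ≈ 0.092.

0.092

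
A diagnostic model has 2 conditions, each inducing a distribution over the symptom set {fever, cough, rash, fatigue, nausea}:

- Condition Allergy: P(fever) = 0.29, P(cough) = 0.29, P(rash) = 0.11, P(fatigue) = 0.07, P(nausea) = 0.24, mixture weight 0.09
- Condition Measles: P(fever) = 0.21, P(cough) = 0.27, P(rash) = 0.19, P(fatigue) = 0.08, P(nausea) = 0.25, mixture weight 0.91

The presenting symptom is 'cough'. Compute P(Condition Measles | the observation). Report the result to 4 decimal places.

0.9040

Posterior ∝ prior × likelihood, so P(k | x) ∝ π_k f_k(x); normalise over all components.
Evaluate each component's likelihood at the observed value:
  p_Allergy = P(cough | comp) = 0.29
  p_Measles = P(cough | comp) = 0.27
Prior × likelihood for each component:
  π_Allergy·p_Allergy = 0.09 × 0.29 = 0.0261
  π_Measles·p_Measles = 0.91 × 0.27 = 0.2457
Normaliser: 0.0261 + 0.2457 = 0.2718
P(Condition Measles | the observation) ≈ 0.9040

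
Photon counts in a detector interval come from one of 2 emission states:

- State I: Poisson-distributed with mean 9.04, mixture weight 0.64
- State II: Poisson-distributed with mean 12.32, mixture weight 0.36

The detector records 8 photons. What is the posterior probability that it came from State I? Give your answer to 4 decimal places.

0.7988

By Bayes' theorem, P(k | x) = π_k f_k(x) / Σ_j π_j f_j(x).
Component likelihoods at x = 8 photons:
  p_I = 0.131161
  p_II = 0.0587296
Unnormalised posteriors:
  π_I·p_I = 0.64 × 0.131161 = 0.0839431
  π_II·p_II = 0.36 × 0.0587296 = 0.0211427
Marginal: 0.0839431 + 0.0211427 = 0.105086
Responsibility of State I: 0.0839431 / 0.105086 ≈ 0.7988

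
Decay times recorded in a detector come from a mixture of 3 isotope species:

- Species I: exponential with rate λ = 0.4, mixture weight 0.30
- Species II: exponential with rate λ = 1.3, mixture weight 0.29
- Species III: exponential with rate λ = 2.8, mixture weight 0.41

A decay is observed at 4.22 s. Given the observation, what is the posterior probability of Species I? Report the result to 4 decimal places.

The responsibility of component k is P(Z=k) f_k(x) divided by Σ_j P(Z=j) f_j(x).
Evaluate each component's likelihood at the observed value:
  p_I = 0.0739556
  p_II = 0.00538771
  p_III = 2.06792e-05
Prior × likelihood for each component:
  P(Z=I)·p_I = 0.30 × 0.0739556 = 0.0221867
  P(Z=II)·p_II = 0.29 × 0.00538771 = 0.00156243
  P(Z=III)·p_III = 0.41 × 2.06792e-05 = 8.47849e-06
Normaliser: 0.0221867 + 0.00156243 + 8.47849e-06 = 0.0237576
P(Species I | the observation) ≈ 0.9339

0.9339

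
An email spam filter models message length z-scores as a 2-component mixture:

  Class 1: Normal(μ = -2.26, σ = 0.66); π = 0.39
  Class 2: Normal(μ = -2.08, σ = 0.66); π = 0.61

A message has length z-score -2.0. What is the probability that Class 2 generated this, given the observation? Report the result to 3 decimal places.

Apply Bayes' rule: the posterior for each component is proportional to its prior times its likelihood at x.
Normal densities:
  L_1 = (1/(0.66·√(2π)))·exp(−(-2.0−-2.26)²/(2·0.66²)) = 0.604458·exp(-0.07759) = 0.559329
  L_2 = (1/(0.66·√(2π)))·exp(−(-2.0−-2.08)²/(2·0.66²)) = 0.604458·exp(-0.00735) = 0.600034
Prior × likelihood for each component:
  π_1·L_1 = 0.39 × 0.559329 = 0.218138
  π_2·L_2 = 0.61 × 0.600034 = 0.366021
Sum: 0.218138 + 0.366021 = 0.584159
Responsibility of Class 2: 0.366021 / 0.584159 ≈ 0.627

0.627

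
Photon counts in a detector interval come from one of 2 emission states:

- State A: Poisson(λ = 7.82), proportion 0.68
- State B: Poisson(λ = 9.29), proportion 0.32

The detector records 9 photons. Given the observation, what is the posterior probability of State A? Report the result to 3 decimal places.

0.662

By Bayes' theorem, P(k | x) = π_k f_k(x) / Σ_j π_j f_j(x).
Evaluate each component's likelihood at the observed value:
  f_A = 0.121036
  f_B = 0.131154
Multiply by the mixture weights:
  π_A·f_A = 0.68 × 0.121036 = 0.0823045
  π_B·f_B = 0.32 × 0.131154 = 0.0419694
Normaliser: 0.0823045 + 0.0419694 = 0.124274
Responsibility of State A: 0.0823045 / 0.124274 ≈ 0.662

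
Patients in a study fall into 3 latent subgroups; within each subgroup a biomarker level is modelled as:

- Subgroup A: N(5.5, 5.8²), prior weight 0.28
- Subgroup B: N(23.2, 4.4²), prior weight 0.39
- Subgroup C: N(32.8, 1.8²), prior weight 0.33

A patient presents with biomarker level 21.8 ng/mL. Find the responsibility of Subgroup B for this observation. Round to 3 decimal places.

0.989

Apply Bayes' rule: the posterior for each component is proportional to its prior times its likelihood at x.
Normal densities:
  L_A = (1/(5.8·√(2π)))·exp(−(21.8−5.5)²/(2·5.8²)) = 0.068783·exp(-3.94902) = 0.0013257
  L_B = (1/(4.4·√(2π)))·exp(−(21.8−23.2)²/(2·4.4²)) = 0.090669·exp(-0.05062) = 0.0861933
  L_C = (1/(1.8·√(2π)))·exp(−(21.8−32.8)²/(2·1.8²)) = 0.221635·exp(-18.67284) = 1.72237e-09
Unnormalised posteriors:
  π_A·L_A = 0.28 × 0.0013257 = 0.000371196
  π_B·L_B = 0.39 × 0.0861933 = 0.0336154
  π_C·L_C = 0.33 × 1.72237e-09 = 5.68382e-10
Denominator: 0.000371196 + 0.0336154 + 5.68382e-10 = 0.0339866
Responsibility of Subgroup B: 0.0336154 / 0.0339866 ≈ 0.989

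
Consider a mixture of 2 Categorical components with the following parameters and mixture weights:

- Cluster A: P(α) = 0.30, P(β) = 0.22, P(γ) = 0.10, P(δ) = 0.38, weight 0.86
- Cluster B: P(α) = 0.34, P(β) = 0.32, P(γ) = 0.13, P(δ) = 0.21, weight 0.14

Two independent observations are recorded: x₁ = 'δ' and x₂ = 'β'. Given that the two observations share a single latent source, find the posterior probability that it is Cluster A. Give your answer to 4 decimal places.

Posterior ∝ prior × likelihood, so P(k | x) ∝ π_k f_k(x); normalise over all components.
Since both observations come from the same component, the likelihood for component k is f_k(x₁)·f_k(x₂).
  p_A = [0.38] × [0.22] = 0.0836
  p_B = [0.21] × [0.32] = 0.0672
Multiply by the mixture weights:
  π_A·p_A = 0.86 × 0.0836 = 0.071896
  π_B·p_B = 0.14 × 0.0672 = 0.009408
Evidence: 0.071896 + 0.009408 = 0.081304
Responsibility of Cluster A: 0.071896 / 0.081304 ≈ 0.8843

0.8843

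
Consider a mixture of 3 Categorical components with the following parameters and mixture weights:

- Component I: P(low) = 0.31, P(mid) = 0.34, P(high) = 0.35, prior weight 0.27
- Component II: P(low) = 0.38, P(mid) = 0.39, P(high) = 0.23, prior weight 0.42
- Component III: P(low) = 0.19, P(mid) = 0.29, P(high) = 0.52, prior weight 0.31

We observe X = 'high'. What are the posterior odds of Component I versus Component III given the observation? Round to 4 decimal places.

0.5862

Only the two components matter; the odds are (P(Z=i) f_i(x)) / (P(Z=j) f_j(x)).
Categorical probabilities:
  L_I = 0.35
  L_II = 0.23
  L_III = 0.52
Odds = (0.27/0.31) × (0.35/0.52) = 0.870968 × 0.673077 ≈ 0.5862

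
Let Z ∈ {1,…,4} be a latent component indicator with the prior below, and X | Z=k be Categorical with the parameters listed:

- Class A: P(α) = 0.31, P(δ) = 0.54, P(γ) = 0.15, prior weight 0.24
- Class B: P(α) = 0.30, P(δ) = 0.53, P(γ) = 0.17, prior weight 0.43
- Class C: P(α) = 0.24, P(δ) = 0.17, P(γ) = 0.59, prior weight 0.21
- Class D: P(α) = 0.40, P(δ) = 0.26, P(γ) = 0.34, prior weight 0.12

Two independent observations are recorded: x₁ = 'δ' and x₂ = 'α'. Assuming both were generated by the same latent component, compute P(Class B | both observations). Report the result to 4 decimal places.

Apply Bayes' rule: the posterior for each component is proportional to its prior times its likelihood at x.
Since both observations come from the same component, the likelihood for component k is f_k(x₁)·f_k(x₂).
  p_A = [P(δ | comp) = 0.54] × [0.31] = 0.1674
  p_B = [P(δ | comp) = 0.53] × [0.3] = 0.159
  p_C = [P(δ | comp) = 0.17] × [0.24] = 0.0408
  p_D = [P(δ | comp) = 0.26] × [0.4] = 0.104
Prior × likelihood for each component:
  π_A·p_A = 0.24 × 0.1674 = 0.040176
  π_B·p_B = 0.43 × 0.159 = 0.06837
  π_C·p_C = 0.21 × 0.0408 = 0.008568
  π_D·p_D = 0.12 × 0.104 = 0.01248
Sum: 0.040176 + 0.06837 + 0.008568 + 0.01248 = 0.129594
Responsibility of Class B: 0.06837 / 0.129594 ≈ 0.5276

0.5276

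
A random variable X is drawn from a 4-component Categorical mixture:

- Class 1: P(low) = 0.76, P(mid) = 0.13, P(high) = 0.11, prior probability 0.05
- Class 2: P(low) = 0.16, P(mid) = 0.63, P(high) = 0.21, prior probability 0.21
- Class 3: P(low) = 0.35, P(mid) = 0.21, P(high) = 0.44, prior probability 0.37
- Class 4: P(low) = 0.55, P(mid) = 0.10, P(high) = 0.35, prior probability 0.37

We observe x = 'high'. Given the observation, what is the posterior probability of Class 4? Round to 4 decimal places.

The responsibility of component k is P(Z=k) f_k(x) divided by Σ_j P(Z=j) f_j(x).
Categorical probabilities:
  f_1 = 0.11
  f_2 = 0.21
  f_3 = 0.44
  f_4 = 0.35
Unnormalised posteriors:
  P(Z=1)·f_1 = 0.05 × 0.11 = 0.0055
  P(Z=2)·f_2 = 0.21 × 0.21 = 0.0441
  P(Z=3)·f_3 = 0.37 × 0.44 = 0.1628
  P(Z=4)·f_4 = 0.37 × 0.35 = 0.1295
Marginal: 0.0055 + 0.0441 + 0.1628 + 0.1295 = 0.3419
P(Class 4 | the observation) = 0.1295 / 0.3419 ≈ 0.3788

0.3788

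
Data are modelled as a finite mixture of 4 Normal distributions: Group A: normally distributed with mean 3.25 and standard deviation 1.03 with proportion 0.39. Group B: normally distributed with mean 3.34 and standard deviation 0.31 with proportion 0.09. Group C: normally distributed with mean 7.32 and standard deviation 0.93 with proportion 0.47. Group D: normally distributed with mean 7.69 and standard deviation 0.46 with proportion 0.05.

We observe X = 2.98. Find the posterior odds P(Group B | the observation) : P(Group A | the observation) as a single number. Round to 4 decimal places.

0.4043

Only the two components matter; the odds are (π_i f_i(x)) / (π_j f_j(x)).
Component likelihoods at x = 2.98:
  L_A = (1/(1.03·√(2π)))·exp(−(2.98−3.25)²/(2·1.03²)) = 0.387323·exp(-0.03436) = 0.374241
  L_B = (1/(0.31·√(2π)))·exp(−(2.98−3.34)²/(2·0.31²)) = 1.286911·exp(-0.67430) = 0.655699
  L_C = (1/(0.93·√(2π)))·exp(−(2.98−7.32)²/(2·0.93²)) = 0.428970·exp(-10.88889) = 8.0065e-06
  L_D = (1/(0.46·√(2π)))·exp(−(2.98−7.69)²/(2·0.46²)) = 0.867266·exp(-52.41990) = 1.48758e-23
0.0590129 / 0.145954 ≈ 0.4043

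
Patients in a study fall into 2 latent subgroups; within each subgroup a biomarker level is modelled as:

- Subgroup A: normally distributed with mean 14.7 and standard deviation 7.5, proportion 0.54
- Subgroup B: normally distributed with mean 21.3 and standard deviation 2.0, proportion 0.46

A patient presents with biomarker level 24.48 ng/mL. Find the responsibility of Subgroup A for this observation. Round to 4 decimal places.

0.3214

Posterior ∝ prior × likelihood, so P(k | x) ∝ π_k f_k(x); normalise over all components.
Normal densities:
  L_A = (1/(7.5·√(2π)))·exp(−(24.48−14.7)²/(2·7.5²)) = 0.053192·exp(-0.85021) = 0.0227305
  L_B = (1/(2.0·√(2π)))·exp(−(24.48−21.3)²/(2·2.0²)) = 0.199471·exp(-1.26405) = 0.0563521
Prior × likelihood for each component:
  π_A·L_A = 0.54 × 0.0227305 = 0.0122744
  π_B·L_B = 0.46 × 0.0563521 = 0.025922
Normaliser: 0.0122744 + 0.025922 = 0.0381964
P(Subgroup A | x) ≈ 0.3214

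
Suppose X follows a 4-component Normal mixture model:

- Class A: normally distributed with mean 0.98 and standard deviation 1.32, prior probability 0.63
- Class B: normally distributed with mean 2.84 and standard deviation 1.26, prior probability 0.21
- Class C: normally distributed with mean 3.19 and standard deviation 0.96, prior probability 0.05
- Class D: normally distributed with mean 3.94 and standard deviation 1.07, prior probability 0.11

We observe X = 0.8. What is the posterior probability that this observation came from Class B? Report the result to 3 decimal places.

0.086

P(component k | x) = π_k·f_k(x) / marginal(x), where marginal(x) = Σ_j π_j·f_j(x).
Evaluate each component's likelihood at the observed value:
  L_A = (1/(1.32·√(2π)))·exp(−(0.8−0.98)²/(2·1.32²)) = 0.302229·exp(-0.00930) = 0.299432
  L_B = (1/(1.26·√(2π)))·exp(−(0.8−2.84)²/(2·1.26²)) = 0.316621·exp(-1.31066) = 0.0853745
  L_C = (1/(0.96·√(2π)))·exp(−(0.8−3.19)²/(2·0.96²)) = 0.415565·exp(-3.09901) = 0.0187394
  L_D = (1/(1.07·√(2π)))·exp(−(0.8−3.94)²/(2·1.07²)) = 0.372843·exp(-4.30588) = 0.0050293
Multiply by the mixture weights:
  π_A·L_A = 0.63 × 0.299432 = 0.188642
  π_B·L_B = 0.21 × 0.0853745 = 0.0179286
  π_C·L_C = 0.05 × 0.0187394 = 0.000936968
  π_D·L_D = 0.11 × 0.0050293 = 0.000553222
Sum: 0.188642 + 0.0179286 + 0.000936968 + 0.000553222 = 0.208061
So the posterior for Class B is 0.0179286 / 0.208061 ≈ 0.086.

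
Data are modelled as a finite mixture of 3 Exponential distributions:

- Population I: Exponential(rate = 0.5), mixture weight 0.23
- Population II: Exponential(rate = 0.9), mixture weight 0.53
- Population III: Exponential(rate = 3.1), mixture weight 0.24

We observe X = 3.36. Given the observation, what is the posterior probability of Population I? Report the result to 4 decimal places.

0.4801

By Bayes' theorem, P(k | x) = π_k f_k(x) / Σ_j π_j f_j(x).
Evaluate each component's likelihood at the observed value:
  f_I = 0.5·e^(−0.5·3.36) = 0.5·e^(−1.6800) = 0.093187
  f_II = 0.9·e^(−0.9·3.36) = 0.9·e^(−3.0240) = 0.0437458
  f_III = 3.1·e^(−3.1·3.36) = 3.1·e^(−10.4160) = 9.28433e-05
Prior × likelihood for each component:
  π_I·f_I = 0.23 × 0.093187 = 0.021433
  π_II·f_II = 0.53 × 0.0437458 = 0.0231853
  π_III·f_III = 0.24 × 9.28433e-05 = 2.22824e-05
Evidence: 0.021433 + 0.0231853 + 2.22824e-05 = 0.0446405
Responsibility of Population I: 0.021433 / 0.0446405 ≈ 0.4801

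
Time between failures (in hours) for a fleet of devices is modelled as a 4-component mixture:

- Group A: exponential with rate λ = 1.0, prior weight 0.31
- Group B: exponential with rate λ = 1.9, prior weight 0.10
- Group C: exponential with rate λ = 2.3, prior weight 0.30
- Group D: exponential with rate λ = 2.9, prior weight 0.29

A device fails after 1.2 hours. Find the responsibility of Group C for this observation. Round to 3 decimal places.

Posterior ∝ prior × likelihood, so P(k | x) ∝ w_k f_k(x); normalise over all components.
Exponential densities:
  p_A = 1.0·e^(−1.0·1.2) = 1.0·e^(−1.2000) = 0.301194
  p_B = 1.9·e^(−1.9·1.2) = 1.9·e^(−2.2800) = 0.19434
  p_C = 2.3·e^(−2.3·1.2) = 2.3·e^(−2.7600) = 0.145571
  p_D = 2.9·e^(−2.9·1.2) = 2.9·e^(−3.4800) = 0.0893415
Unnormalised posteriors:
  w_A·p_A = 0.31 × 0.301194 = 0.0933702
  w_B·p_B = 0.10 × 0.19434 = 0.019434
  w_C·p_C = 0.30 × 0.145571 = 0.0436713
  w_D·p_D = 0.29 × 0.0893415 = 0.025909
Sum: 0.0933702 + 0.019434 + 0.0436713 + 0.025909 = 0.182385
So the posterior for Group C is 0.0436713 / 0.182385 ≈ 0.239.

0.239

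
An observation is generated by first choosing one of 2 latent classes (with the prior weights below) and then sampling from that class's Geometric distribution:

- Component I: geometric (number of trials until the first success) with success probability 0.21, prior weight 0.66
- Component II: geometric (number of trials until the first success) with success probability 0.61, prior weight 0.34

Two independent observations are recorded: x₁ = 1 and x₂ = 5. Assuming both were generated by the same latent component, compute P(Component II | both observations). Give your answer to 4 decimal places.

Posterior ∝ prior × likelihood, so P(k | x) ∝ P(Z=k) f_k(x); normalise over all components.
Since both observations come from the same component, the likelihood for component k is f_k(x₁)·f_k(x₂).
  f_I = [0.21·(1−0.21)^0 = 0.21·1 = 0.21] × [0.0817952] = 0.017177
  f_II = [0.61·(1−0.61)^0 = 0.61·1 = 0.61] × [0.014112] = 0.00860831
Weight by the priors:
  P(Z=I)·f_I = 0.66 × 0.017177 = 0.0113368
  P(Z=II)·f_II = 0.34 × 0.00860831 = 0.00292683
Sum: 0.0113368 + 0.00292683 = 0.0142636
P(Component II | x₁, x₂) = 0.00292683 / 0.0142636 ≈ 0.2052

0.2052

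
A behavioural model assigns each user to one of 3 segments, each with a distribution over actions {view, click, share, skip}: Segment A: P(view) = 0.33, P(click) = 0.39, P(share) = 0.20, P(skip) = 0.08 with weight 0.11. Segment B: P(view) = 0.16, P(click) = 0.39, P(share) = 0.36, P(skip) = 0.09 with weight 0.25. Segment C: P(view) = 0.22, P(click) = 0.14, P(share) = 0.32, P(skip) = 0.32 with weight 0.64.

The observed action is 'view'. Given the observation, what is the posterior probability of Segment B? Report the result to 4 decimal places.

0.1842

Apply Bayes' rule: the posterior for each component is proportional to its prior times its likelihood at x.
Component likelihoods at x = 'view':
  f_A = P(view | comp) = 0.33
  f_B = P(view | comp) = 0.16
  f_C = P(view | comp) = 0.22
Prior × likelihood for each component:
  π_A·f_A = 0.11 × 0.33 = 0.0363
  π_B·f_B = 0.25 × 0.16 = 0.04
  π_C·f_C = 0.64 × 0.22 = 0.1408
Evidence: 0.0363 + 0.04 + 0.1408 = 0.2171
So the posterior for Segment B is 0.04 / 0.2171 ≈ 0.1842.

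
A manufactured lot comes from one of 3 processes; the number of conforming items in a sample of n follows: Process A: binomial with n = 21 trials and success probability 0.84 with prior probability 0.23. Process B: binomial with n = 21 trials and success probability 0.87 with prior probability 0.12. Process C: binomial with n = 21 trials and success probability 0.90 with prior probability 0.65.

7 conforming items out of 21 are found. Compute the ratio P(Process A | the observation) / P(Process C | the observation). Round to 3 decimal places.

The posterior odds equal the prior odds times the likelihood ratio: (P(Z=i)/P(Z=j))·(f_i(x)/f_j(x)).
Binomial probabilities:
  L_A = 2.47252e-07
  L_B = 1.72722e-08
  L_C = 5.56164e-10
Odds = (0.23/0.65) × (2.47252e-07/5.56164e-10) = 0.353846 × 444.567 ≈ 157.308

157.308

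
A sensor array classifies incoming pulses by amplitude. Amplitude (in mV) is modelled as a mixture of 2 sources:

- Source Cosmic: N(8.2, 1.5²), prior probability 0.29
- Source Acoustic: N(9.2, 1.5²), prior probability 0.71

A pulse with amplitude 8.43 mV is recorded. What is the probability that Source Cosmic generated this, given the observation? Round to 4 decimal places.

0.3153

P(component k | x) = π_k·f_k(x) / marginal(x), where marginal(x) = Σ_j π_j·f_j(x).
Evaluate each component's likelihood at the observed value:
  p_Cosmic = 0.262853
  p_Acoustic = 0.23313
Multiply by the mixture weights:
  π_Cosmic·p_Cosmic = 0.29 × 0.262853 = 0.0762275
  π_Acoustic·p_Acoustic = 0.71 × 0.23313 = 0.165522
Sum: 0.0762275 + 0.165522 = 0.24175
Responsibility of Source Cosmic: 0.0762275 / 0.24175 ≈ 0.3153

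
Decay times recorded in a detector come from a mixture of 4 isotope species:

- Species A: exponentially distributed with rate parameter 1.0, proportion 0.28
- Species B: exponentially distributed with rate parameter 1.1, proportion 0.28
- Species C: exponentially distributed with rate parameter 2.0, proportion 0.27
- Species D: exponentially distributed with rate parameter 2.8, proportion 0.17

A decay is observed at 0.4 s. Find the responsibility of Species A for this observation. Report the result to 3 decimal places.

0.239

P(component k | x) = P(Z=k)·f_k(x) / marginal(x), where marginal(x) = Σ_j P(Z=j)·f_j(x).
Component likelihoods at x = 0.4 s:
  L_A = 1.0·e^(−1.0·0.4) = 1.0·e^(−0.4000) = 0.67032
  L_B = 1.1·e^(−1.1·0.4) = 1.1·e^(−0.4400) = 0.70844
  L_C = 2.0·e^(−2.0·0.4) = 2.0·e^(−0.8000) = 0.898658
  L_D = 2.8·e^(−2.8·0.4) = 2.8·e^(−1.1200) = 0.913583
Unnormalised posteriors:
  P(Z=A)·L_A = 0.28 × 0.67032 = 0.18769
  P(Z=B)·L_B = 0.28 × 0.70844 = 0.198363
  P(Z=C)·L_C = 0.27 × 0.898658 = 0.242638
  P(Z=D)·L_D = 0.17 × 0.913583 = 0.155309
Normaliser: 0.18769 + 0.198363 + 0.242638 + 0.155309 = 0.784
P(Species A | the observation) = 0.18769 / 0.784 ≈ 0.239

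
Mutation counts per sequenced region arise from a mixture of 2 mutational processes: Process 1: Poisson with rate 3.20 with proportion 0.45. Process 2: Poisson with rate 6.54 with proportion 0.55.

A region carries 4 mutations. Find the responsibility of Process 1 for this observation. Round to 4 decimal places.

Apply Bayes' rule: the posterior for each component is proportional to its prior times its likelihood at x.
Evaluate each component's likelihood at the observed value:
  f_1 = 0.178093
  f_2 = 0.110107
Unnormalised posteriors:
  π_1·f_1 = 0.45 × 0.178093 = 0.0801418
  π_2·f_2 = 0.55 × 0.110107 = 0.0605587
Evidence: 0.0801418 + 0.0605587 = 0.1407
Responsibility of Process 1: 0.0801418 / 0.1407 ≈ 0.5696

0.5696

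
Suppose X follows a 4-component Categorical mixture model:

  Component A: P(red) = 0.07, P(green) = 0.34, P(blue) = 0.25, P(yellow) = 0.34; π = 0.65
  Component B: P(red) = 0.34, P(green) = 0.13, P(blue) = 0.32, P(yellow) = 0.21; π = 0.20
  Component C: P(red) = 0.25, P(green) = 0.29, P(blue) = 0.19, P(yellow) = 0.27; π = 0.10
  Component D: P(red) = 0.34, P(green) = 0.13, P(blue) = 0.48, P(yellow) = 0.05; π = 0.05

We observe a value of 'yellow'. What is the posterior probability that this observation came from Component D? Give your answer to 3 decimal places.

0.009

P(component k | x) = w_k·f_k(x) / marginal(x), where marginal(x) = Σ_j w_j·f_j(x).
Categorical probabilities:
  f_A = P(yellow | comp) = 0.34
  f_B = P(yellow | comp) = 0.21
  f_C = P(yellow | comp) = 0.27
  f_D = P(yellow | comp) = 0.05
Prior × likelihood for each component:
  w_A·f_A = 0.65 × 0.34 = 0.221
  w_B·f_B = 0.20 × 0.21 = 0.042
  w_C·f_C = 0.10 × 0.27 = 0.027
  w_D·f_D = 0.05 × 0.05 = 0.0025
Sum: 0.221 + 0.042 + 0.027 + 0.0025 = 0.2925
P(Component D | the observation) = 0.0025 / 0.2925 ≈ 0.009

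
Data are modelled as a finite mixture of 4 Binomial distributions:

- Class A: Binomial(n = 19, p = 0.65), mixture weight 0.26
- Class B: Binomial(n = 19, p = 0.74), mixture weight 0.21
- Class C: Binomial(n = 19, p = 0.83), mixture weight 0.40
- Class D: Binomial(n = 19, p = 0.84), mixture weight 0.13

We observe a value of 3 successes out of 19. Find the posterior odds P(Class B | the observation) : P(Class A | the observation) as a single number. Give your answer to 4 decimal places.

The posterior odds equal the prior odds times the likelihood ratio: (π_i/π_j)·(f_i(x)/f_j(x)).
Component likelihoods at x = 3 successes out of 19:
  p_A = C(19,3)·0.65^3·0.35^16 = 969·0.274625·5.07094e-08 = 1.34944e-05
  p_B = C(19,3)·0.74^3·0.26^16 = 969·0.405224·4.36087e-10 = 1.71235e-07
  p_C = C(19,3)·0.83^3·0.17^16 = 969·0.571787·4.86612e-13 = 2.69613e-10
  p_D = C(19,3)·0.84^3·0.16^16 = 969·0.592704·1.84467e-13 = 1.05945e-10
Posterior odds = (π_B·p_B) / (π_A·p_A) = (0.21·1.71235e-07) / (0.26·1.34944e-05) = 3.59593e-08 / 3.50854e-06 ≈ 0.0102

0.0102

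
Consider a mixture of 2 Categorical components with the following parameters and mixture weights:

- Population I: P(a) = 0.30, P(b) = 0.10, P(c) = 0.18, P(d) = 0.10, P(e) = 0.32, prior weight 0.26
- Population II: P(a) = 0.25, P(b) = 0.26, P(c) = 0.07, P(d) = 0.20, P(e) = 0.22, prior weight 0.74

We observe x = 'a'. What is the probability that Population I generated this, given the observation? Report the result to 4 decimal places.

The responsibility of component k is π_k f_k(x) divided by Σ_j π_j f_j(x).
Evaluate each component's likelihood at the observed value:
  f_I = P(a | comp) = 0.30
  f_II = P(a | comp) = 0.25
Weight by the priors:
  π_I·f_I = 0.26 × 0.3 = 0.078
  π_II·f_II = 0.74 × 0.25 = 0.185
Marginal: 0.078 + 0.185 = 0.263
P(Population I | 'a') ≈ 0.2966

0.2966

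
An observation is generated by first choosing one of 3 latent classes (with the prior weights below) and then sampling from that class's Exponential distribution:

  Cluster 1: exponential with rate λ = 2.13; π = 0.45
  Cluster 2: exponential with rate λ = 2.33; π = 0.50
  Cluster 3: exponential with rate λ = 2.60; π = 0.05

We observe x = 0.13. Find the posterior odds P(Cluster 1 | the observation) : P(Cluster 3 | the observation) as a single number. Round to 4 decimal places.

7.8376

Posterior odds = (w_i f_i(x)) / (w_j f_j(x)); the normalising sum cancels.
Component likelihoods at x = 0.13:
  f_1 = 1.61482
  f_2 = 1.72111
  f_3 = 1.85431
Posterior odds = (w_1·f_1) / (w_3·f_3) = (0.45·1.61482) / (0.05·1.85431) = 0.726668 / 0.0927154 ≈ 7.8376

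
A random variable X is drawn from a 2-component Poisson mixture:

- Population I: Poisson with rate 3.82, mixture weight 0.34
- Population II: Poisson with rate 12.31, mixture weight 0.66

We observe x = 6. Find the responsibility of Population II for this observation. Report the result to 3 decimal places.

By Bayes' theorem, P(k | x) = π_k f_k(x) / Σ_j π_j f_j(x).
Poisson probabilities:
  L_I = e^(−3.82)·3.82^6/6! = 0.094633
  L_II = e^(−12.31)·12.31^6/6! = 0.0217796
Multiply by the mixture weights:
  π_I·L_I = 0.34 × 0.094633 = 0.0321752
  π_II·L_II = 0.66 × 0.0217796 = 0.0143746
Evidence: 0.0321752 + 0.0143746 = 0.0465498
Responsibility of Population II: 0.0143746 / 0.0465498 ≈ 0.309

0.309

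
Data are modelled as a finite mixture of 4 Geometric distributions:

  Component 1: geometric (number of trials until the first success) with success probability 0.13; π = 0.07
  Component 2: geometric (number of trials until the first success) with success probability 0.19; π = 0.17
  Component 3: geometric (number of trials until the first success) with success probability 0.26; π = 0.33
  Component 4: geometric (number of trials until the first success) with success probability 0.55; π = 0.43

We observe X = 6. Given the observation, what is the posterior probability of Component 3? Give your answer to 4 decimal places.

0.4857

P(component k | x) = P(Z=k)·f_k(x) / marginal(x), where marginal(x) = Σ_j P(Z=j)·f_j(x).
Evaluate each component's likelihood at the observed value:
  f_1 = 0.13·(1−0.13)^5 = 0.13·0.498421 = 0.0647947
  f_2 = 0.19·(1−0.19)^5 = 0.19·0.348678 = 0.0662489
  f_3 = 0.26·(1−0.26)^5 = 0.26·0.221901 = 0.0576942
  f_4 = 0.55·(1−0.55)^5 = 0.55·0.0184528 = 0.010149
Unnormalised posteriors:
  P(Z=1)·f_1 = 0.07 × 0.0647947 = 0.00453563
  P(Z=2)·f_2 = 0.17 × 0.0662489 = 0.0112623
  P(Z=3)·f_3 = 0.33 × 0.0576942 = 0.0190391
  P(Z=4)·f_4 = 0.43 × 0.010149 = 0.00436409
Evidence: 0.00453563 + 0.0112623 + 0.0190391 + 0.00436409 = 0.0392011
Responsibility of Component 3: 0.0190391 / 0.0392011 ≈ 0.4857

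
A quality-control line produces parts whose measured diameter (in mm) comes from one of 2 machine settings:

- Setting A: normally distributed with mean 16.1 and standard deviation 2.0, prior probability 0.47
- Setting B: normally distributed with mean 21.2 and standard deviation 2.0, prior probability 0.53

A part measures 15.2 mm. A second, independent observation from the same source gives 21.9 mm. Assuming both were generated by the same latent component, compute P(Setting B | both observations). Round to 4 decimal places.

By Bayes' theorem, P(k | x) = P(Z=k) f_k(x) / Σ_j P(Z=j) f_j(x).
Since both observations come from the same component, the likelihood for component k is f_k(x₁)·f_k(x₂).
  p_A = [0.180263] × [0.00297627] = 0.000536512
  p_B = [0.00221592] × [0.18762] = 0.000415752
Multiply by the mixture weights:
  P(Z=A)·p_A = 0.47 × 0.000536512 = 0.000252161
  P(Z=B)·p_B = 0.53 × 0.000415752 = 0.000220349
Marginal: 0.000252161 + 0.000220349 = 0.000472509
P(Setting B | x₁,x₂) = 0.000220349 / 0.000472509 ≈ 0.4663

0.4663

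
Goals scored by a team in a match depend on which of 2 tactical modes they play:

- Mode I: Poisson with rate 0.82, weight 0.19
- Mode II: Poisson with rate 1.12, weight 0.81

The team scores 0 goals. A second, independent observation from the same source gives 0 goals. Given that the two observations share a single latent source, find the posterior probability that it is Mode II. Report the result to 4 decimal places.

Posterior ∝ prior × likelihood, so P(k | x) ∝ π_k f_k(x); normalise over all components.
Since both observations come from the same component, the likelihood for component k is f_k(x₁)·f_k(x₂).
  f_I = [e^(−0.82)·0.82^0/0! = 0.440432] × [0.440432] = 0.19398
  f_II = [e^(−1.12)·1.12^0/0! = 0.32628] × [0.32628] = 0.106459
Weight by the priors:
  π_I·f_I = 0.19 × 0.19398 = 0.0368562
  π_II·f_II = 0.81 × 0.106459 = 0.0862314
Sum: 0.0368562 + 0.0862314 = 0.123088
Responsibility of Mode II: 0.0862314 / 0.123088 ≈ 0.7006

0.7006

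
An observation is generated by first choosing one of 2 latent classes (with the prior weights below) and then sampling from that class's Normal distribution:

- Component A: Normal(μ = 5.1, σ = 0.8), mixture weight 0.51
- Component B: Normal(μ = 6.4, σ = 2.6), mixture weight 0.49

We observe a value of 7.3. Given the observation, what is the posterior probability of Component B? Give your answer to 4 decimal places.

0.9243

P(component k | x) = π_k·f_k(x) / marginal(x), where marginal(x) = Σ_j π_j·f_j(x).
Component likelihoods at x = 7.3:
  L_A = 0.011367
  L_B = 0.144517
Weight by the priors:
  π_A·L_A = 0.51 × 0.011367 = 0.00579715
  π_B·L_B = 0.49 × 0.144517 = 0.0708131
Marginal: 0.00579715 + 0.0708131 = 0.0766103
Responsibility of Component B: 0.0708131 / 0.0766103 ≈ 0.9243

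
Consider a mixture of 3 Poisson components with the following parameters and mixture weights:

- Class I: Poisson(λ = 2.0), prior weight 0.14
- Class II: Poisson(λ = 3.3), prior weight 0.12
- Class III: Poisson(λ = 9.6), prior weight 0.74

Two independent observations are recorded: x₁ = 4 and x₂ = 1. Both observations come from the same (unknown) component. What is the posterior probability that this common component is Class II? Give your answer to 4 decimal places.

Posterior ∝ prior × likelihood, so P(k | x) ∝ P(Z=k) f_k(x); normalise over all components.
Since both observations come from the same component, the likelihood for component k is f_k(x₁)·f_k(x₂).
  L_I = [0.0902235] × [0.270671] = 0.0244209
  L_II = [0.182252] × [0.121714] = 0.0221827
  L_III = [0.0239688] × [0.000650196] = 1.55844e-05
Multiply by the mixture weights:
  P(Z=I)·L_I = 0.14 × 0.0244209 = 0.00341892
  P(Z=II)·L_II = 0.12 × 0.0221827 = 0.00266193
  P(Z=III)·L_III = 0.74 × 1.55844e-05 = 1.15325e-05
Marginal: 0.00341892 + 0.00266193 + 1.15325e-05 = 0.00609238
P(Class II | x₁, x₂) ≈ 0.4369

0.4369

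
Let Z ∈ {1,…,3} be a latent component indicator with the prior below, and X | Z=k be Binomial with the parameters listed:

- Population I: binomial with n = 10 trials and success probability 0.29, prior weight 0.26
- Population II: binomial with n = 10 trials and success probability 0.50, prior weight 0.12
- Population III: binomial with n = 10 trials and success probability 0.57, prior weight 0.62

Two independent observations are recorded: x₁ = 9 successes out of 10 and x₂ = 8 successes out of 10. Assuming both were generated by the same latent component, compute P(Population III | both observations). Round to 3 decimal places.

By Bayes' theorem, P(k | x) = π_k f_k(x) / Σ_j π_j f_j(x).
Since both observations come from the same component, the likelihood for component k is f_k(x₁)·f_k(x₂).
  p_I = [0.000103001] × [0.00113478] = 1.16884e-07
  p_II = [0.00976562] × [0.0439453] = 0.000429153
  p_III = [0.0273113] × [0.0927146] = 0.00253216
Unnormalised posteriors:
  π_I·p_I = 0.26 × 1.16884e-07 = 3.03897e-08
  π_II·p_II = 0.12 × 0.000429153 = 5.14984e-05
  π_III·p_III = 0.62 × 0.00253216 = 0.00156994
Denominator: 3.03897e-08 + 5.14984e-05 + 0.00156994 = 0.00162147
So the posterior for Population III is 0.00156994 / 0.00162147 ≈ 0.968.

0.968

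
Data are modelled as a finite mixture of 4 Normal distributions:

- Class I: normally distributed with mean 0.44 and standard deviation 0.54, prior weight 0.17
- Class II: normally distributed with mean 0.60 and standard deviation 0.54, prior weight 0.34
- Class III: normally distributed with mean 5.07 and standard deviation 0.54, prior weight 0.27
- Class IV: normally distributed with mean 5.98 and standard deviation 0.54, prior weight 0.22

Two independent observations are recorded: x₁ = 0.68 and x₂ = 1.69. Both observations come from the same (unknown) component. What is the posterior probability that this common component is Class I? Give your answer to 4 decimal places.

Apply Bayes' rule: the posterior for each component is proportional to its prior times its likelihood at x.
Since both observations come from the same component, the likelihood for component k is f_k(x₁)·f_k(x₂).
  L_I = [(1/(0.54·√(2π)))·exp(−(0.68−0.44)²/(2·0.54²)) = 0.738782·exp(-0.09877) = 0.669303] × [0.0506946] = 0.0339301
  L_II = [(1/(0.54·√(2π)))·exp(−(0.68−0.60)²/(2·0.54²)) = 0.738782·exp(-0.01097) = 0.730719] × [0.0963314] = 0.0703912
  L_III = [(1/(0.54·√(2π)))·exp(−(0.68−5.07)²/(2·0.54²)) = 0.738782·exp(-33.04544) = 3.289e-15] × [2.29642e-09] = 7.55293e-24
  L_IV = [(1/(0.54·√(2π)))·exp(−(0.68−5.98)²/(2·0.54²)) = 0.738782·exp(-48.16529) = 8.92472e-22] × [1.45694e-14] = 1.30028e-35
Multiply by the mixture weights:
  w_I·L_I = 0.17 × 0.0339301 = 0.00576811
  w_II·L_II = 0.34 × 0.0703912 = 0.023933
  w_III·L_III = 0.27 × 7.55293e-24 = 2.03929e-24
  w_IV·L_IV = 0.22 × 1.30028e-35 = 2.86062e-36
Denominator: 0.00576811 + 0.023933 + 2.03929e-24 + 2.86062e-36 = 0.0297011
Responsibility of Class I: 0.00576811 / 0.0297011 ≈ 0.1942

0.1942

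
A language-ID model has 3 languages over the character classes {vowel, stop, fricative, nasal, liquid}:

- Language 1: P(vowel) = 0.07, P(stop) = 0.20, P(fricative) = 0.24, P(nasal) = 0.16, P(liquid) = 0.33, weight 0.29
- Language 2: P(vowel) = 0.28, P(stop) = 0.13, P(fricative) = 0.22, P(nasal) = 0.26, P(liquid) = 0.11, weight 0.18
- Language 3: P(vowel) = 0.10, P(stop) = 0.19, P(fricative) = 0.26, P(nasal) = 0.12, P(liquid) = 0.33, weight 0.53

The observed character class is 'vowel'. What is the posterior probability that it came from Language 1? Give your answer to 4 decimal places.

P(component k | x) = π_k·f_k(x) / marginal(x), where marginal(x) = Σ_j π_j·f_j(x).
Evaluate each component's likelihood at the observed value:
  p_1 = P(vowel | comp) = 0.07
  p_2 = P(vowel | comp) = 0.28
  p_3 = P(vowel | comp) = 0.10
Multiply by the mixture weights:
  π_1·p_1 = 0.29 × 0.07 = 0.0203
  π_2·p_2 = 0.18 × 0.28 = 0.0504
  π_3·p_3 = 0.53 × 0.1 = 0.053
Normaliser: 0.0203 + 0.0504 + 0.053 = 0.1237
P(Language 1 | data) ≈ 0.1641

0.1641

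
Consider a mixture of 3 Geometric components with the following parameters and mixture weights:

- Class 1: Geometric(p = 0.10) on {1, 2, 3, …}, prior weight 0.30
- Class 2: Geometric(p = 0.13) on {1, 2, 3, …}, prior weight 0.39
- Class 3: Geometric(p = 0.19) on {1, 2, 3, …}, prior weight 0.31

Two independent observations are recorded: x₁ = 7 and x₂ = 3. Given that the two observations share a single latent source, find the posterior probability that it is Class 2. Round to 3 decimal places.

0.391

Posterior ∝ prior × likelihood, so P(k | x) ∝ π_k f_k(x); normalise over all components.
Since both observations come from the same component, the likelihood for component k is f_k(x₁)·f_k(x₂).
  L_1 = [0.10·(1−0.10)^6 = 0.10·0.531441 = 0.0531441] × [0.081] = 0.00430467
  L_2 = [0.13·(1−0.13)^6 = 0.13·0.433626 = 0.0563714] × [0.098397] = 0.00554678
  L_3 = [0.19·(1−0.19)^6 = 0.19·0.28243 = 0.0536616] × [0.124659] = 0.0066894
Multiply by the mixture weights:
  π_1·L_1 = 0.30 × 0.00430467 = 0.0012914
  π_2·L_2 = 0.39 × 0.00554678 = 0.00216324
  π_3·L_3 = 0.31 × 0.0066894 = 0.00207371
Sum: 0.0012914 + 0.00216324 + 0.00207371 = 0.00552836
Responsibility of Class 2: 0.00216324 / 0.00552836 ≈ 0.391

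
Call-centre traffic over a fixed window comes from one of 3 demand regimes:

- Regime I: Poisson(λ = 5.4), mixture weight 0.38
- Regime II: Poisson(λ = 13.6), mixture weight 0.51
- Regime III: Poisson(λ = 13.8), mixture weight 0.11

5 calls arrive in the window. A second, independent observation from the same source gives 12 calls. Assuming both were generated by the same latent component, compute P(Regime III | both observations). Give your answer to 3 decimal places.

0.069

Apply Bayes' rule: the posterior for each component is proportional to its prior times its likelihood at x.
Since both observations come from the same component, the likelihood for component k is f_k(x₁)·f_k(x₂).
  f_I = [0.172821] × [0.00579693] = 0.00100183
  f_II = [0.00480959] × [0.103687] = 0.000498693
  f_III = [0.00423595] × [0.101146] = 0.000428448
Weight by the priors:
  π_I·f_I = 0.38 × 0.00100183 = 0.000380697
  π_II·f_II = 0.51 × 0.000498693 = 0.000254333
  π_III·f_III = 0.11 × 0.000428448 = 4.71293e-05
Denominator: 0.000380697 + 0.000254333 + 4.71293e-05 = 0.000682159
So the posterior for Regime III is 4.71293e-05 / 0.000682159 ≈ 0.069.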